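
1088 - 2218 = -1130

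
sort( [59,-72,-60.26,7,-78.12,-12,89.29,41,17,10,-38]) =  [-78.12,-72,-60.26,-38,-12,7,10,17,41,59,89.29]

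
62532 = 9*6948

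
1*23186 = 23186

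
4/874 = 2/437 ≈ 0.00458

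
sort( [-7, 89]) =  [-7, 89]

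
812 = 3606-2794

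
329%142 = 45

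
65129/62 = 1050+29/62 ≈ 1050.47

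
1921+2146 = 4067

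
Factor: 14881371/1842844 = 2^(-2)*3^1*460711^(-1)*4960457^1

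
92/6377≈0.0144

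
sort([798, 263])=[263, 798]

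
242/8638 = 121/4319 ≈ 0.0280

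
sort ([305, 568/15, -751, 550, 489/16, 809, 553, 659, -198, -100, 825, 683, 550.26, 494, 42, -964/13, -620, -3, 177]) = [-751, -620, -198, -100, -964/13, -3, 489/16, 568/15, 42, 177, 305, 494, 550, 550.26, 553, 659, 683, 809, 825]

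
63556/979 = 64 + 900/979 ≈ 64.92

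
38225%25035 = 13190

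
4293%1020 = 213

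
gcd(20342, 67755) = 1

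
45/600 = 3/40 = 0.075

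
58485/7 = 8355 = 8355.00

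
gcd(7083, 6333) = 3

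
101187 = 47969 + 53218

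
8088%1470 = 738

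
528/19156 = 132/4789≈0.0276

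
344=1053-709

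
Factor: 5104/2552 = 2^1 = 2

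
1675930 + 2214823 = 3890753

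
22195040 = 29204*760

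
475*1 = 475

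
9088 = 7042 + 2046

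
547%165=52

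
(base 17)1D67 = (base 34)7K7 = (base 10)8779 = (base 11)6661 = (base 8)21113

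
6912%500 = 412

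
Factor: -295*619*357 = -1*3^1*5^1*7^1*17^1*59^1*619^1 = -65189985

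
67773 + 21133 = 88906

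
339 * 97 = 32883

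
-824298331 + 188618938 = -635679393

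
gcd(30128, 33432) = 56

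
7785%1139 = 951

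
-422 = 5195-5617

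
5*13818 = 69090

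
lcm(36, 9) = 36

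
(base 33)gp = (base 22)133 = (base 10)553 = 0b1000101001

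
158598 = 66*2403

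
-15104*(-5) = 75520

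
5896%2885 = 126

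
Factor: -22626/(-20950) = 3^3 * 5^(-2) = 27/25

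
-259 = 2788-3047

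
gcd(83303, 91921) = 1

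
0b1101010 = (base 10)106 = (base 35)31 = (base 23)4e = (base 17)64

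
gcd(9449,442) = 1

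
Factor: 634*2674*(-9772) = -1*2^4*7^2*191^1*317^1*349^1 = -16566627952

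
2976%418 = 50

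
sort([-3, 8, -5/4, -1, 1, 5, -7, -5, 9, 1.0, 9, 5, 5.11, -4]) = [-7, -5, -4, -3, -5/4, -1, 1, 1.0, 5, 5, 5.11, 8, 9, 9]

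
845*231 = 195195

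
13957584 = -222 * (-62872)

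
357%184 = 173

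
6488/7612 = 1622/1903 ≈ 0.852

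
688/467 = 1+221/467 ≈ 1.47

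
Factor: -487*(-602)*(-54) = -1*2^2*3^3*7^1*43^1*487^1 = -15831396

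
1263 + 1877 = 3140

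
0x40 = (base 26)2c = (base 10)64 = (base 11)59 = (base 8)100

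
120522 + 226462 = 346984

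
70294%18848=13750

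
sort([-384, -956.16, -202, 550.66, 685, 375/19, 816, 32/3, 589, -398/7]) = [-956.16, -384, -202, -398/7, 32/3, 375/19, 550.66, 589, 685, 816]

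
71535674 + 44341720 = 115877394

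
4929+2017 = 6946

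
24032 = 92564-68532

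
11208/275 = 40 + 208/275 ≈ 40.76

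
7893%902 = 677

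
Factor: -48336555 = -1 * 3^1 * 5^1 * 97^1 * 139^1 * 239^1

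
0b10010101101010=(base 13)448a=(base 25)f83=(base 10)9578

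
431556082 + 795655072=1227211154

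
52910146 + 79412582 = 132322728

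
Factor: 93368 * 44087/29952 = 2^ (-5) * 3^ (-2) * 11^1 * 13^ (-1) * 1061^1 * 44087^1 = 514539377/3744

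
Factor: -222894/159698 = -1 * 3^2 * 11^(-1) * 17^(-1) * 29^1 = -261/187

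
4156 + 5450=9606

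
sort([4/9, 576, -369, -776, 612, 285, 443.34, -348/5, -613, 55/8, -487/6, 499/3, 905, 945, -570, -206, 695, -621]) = [-776, -621, -613, -570, -369, -206, -487/6, -348/5, 4/9, 55/8, 499/3, 285, 443.34, 576, 612, 695, 905, 945]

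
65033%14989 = 5077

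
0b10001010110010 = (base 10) 8882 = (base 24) fa2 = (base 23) gi4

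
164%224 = 164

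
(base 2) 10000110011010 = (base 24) ema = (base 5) 233402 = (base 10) 8602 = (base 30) 9gm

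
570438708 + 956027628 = 1526466336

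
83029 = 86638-3609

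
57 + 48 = 105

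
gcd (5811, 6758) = 1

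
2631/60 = 877/20 = 43.85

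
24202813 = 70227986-46025173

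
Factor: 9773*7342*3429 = 2^1*3^3*29^1*127^1*337^1*3671^1 = 246042292014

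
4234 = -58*(-73)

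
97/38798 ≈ 0.00250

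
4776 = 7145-2369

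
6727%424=367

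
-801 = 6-807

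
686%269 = 148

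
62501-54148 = 8353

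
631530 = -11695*(-54)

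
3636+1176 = 4812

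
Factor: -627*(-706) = 2^1*3^1*11^1*19^1*353^1 = 442662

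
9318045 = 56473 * 165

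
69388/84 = 17347/21 ≈ 826.05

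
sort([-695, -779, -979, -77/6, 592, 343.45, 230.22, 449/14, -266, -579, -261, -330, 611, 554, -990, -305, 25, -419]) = [-990, -979, -779, -695, -579, -419, -330, -305, -266, -261, -77/6, 25, 449/14, 230.22, 343.45, 554, 592, 611]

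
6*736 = 4416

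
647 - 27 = 620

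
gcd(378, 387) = 9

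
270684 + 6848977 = 7119661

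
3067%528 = 427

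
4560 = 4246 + 314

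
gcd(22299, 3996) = 3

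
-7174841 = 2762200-9937041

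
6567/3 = 2189 = 2189.00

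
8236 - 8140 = 96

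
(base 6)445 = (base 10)173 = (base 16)ad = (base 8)255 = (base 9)212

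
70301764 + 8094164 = 78395928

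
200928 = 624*322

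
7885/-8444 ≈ -0.934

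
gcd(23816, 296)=8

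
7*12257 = 85799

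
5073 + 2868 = 7941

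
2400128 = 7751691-5351563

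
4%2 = 0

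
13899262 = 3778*3679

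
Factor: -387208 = -1*2^3*29^1*1669^1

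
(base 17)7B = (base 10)130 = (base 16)82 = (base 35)3P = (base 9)154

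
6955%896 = 683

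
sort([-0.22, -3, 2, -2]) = [-3, -2, -0.22, 2]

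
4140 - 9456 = -5316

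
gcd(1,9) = 1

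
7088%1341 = 383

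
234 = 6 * 39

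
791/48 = 16+23/48≈16.48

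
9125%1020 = 965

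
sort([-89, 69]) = [-89, 69]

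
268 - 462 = -194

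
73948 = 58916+15032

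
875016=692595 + 182421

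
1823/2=911 + 1/2=911.50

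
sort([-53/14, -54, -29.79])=[-54, -29.79, -53/14]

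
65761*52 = 3419572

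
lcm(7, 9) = 63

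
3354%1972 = 1382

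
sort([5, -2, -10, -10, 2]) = [-10, -10, -2, 2, 5]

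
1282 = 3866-2584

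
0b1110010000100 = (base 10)7300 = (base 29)8jl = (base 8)16204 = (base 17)1847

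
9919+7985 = 17904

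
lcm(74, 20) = 740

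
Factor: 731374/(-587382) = -1 * 3^(-1) * 7^2 * 17^1 * 223^(-1) = -833/669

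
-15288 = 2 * (-7644)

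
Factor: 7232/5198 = 2^5 * 23^(-1) = 32/23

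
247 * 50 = 12350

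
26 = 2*13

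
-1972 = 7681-9653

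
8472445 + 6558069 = 15030514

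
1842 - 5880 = -4038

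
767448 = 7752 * 99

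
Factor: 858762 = 2^1*3^6*19^1*31^1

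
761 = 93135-92374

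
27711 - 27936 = -225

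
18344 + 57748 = 76092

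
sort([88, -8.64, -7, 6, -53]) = [-53, -8.64, -7, 6, 88]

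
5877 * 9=52893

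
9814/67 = 146 + 32/67 ≈ 146.48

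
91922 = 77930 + 13992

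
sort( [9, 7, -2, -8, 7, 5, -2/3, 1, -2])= [-8, -2, -2, -2/3, 1, 5, 7, 7, 9]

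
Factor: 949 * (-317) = -1 * 13^1 * 73^1 * 317^1 = -300833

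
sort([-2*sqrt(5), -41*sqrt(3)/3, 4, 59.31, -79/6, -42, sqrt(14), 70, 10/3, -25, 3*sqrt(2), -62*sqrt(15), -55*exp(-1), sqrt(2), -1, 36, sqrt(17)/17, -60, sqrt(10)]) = [-62*sqrt(15), -60, -42, -25, -41*sqrt(3)/3, -55*exp(-1), -79/6, -2*sqrt(5), -1, sqrt(17)/17, sqrt(2), sqrt(10), 10/3, sqrt(14), 4, 3*sqrt(2), 36, 59.31, 70]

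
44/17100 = 11/4275 ≈ 0.00257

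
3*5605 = 16815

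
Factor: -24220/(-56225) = 2^2*5^(-1)*7^1*13^(-1) = 28/65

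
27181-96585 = -69404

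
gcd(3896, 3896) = 3896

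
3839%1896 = 47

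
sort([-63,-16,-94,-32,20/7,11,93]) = [-94,-63,-32,-16,20/7,11,93]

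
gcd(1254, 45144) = 1254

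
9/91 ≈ 0.0989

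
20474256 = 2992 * 6843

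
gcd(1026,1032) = 6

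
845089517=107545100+737544417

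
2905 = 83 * 35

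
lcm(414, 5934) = 17802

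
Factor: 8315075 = 5^2 * 23^1 * 14461^1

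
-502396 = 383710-886106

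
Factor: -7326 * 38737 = -1 * 2^1 * 3^2 * 11^1 * 37^1 * 38737^1 = -283787262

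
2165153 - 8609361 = -6444208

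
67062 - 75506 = -8444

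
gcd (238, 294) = 14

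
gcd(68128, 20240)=16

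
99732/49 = 2035 + 17/49 ≈ 2035.35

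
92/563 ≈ 0.163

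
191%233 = 191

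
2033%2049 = 2033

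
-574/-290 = 287/145 ≈ 1.98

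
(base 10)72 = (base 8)110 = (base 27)2i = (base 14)52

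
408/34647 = 136/11549 ≈ 0.0118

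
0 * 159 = 0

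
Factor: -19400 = -1*2^3*5^2*97^1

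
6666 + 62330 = 68996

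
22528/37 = 608 + 32/37 ≈ 608.86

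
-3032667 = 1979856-5012523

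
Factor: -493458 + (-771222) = -1*2^3*3^3*5^1*1171^1 = -1264680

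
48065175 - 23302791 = 24762384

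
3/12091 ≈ 0.000248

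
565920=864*655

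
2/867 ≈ 0.00231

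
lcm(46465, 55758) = 278790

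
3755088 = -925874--4680962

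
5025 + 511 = 5536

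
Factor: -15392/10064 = -1 * 2^1 * 13^1 * 17^(-1) = -26/17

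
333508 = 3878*86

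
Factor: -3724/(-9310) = 2^1*5^(-1) = 2/5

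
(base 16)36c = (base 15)3d6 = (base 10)876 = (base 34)pq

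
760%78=58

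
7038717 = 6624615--414102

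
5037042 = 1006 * 5007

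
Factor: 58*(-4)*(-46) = 2^4*23^1*29^1 = 10672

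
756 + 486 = 1242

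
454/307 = 1 + 147/307 ≈ 1.48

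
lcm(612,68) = 612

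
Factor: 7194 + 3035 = 53^1*193^1 = 10229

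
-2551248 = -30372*84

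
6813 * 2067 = 14082471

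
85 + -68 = 17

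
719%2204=719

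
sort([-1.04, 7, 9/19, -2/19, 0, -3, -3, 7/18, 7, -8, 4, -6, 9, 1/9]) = [-8, -6, -3, -3, -1.04, -2/19, 0, 1/9, 7/18, 9/19, 4, 7, 7, 9]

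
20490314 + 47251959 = 67742273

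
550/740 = 55/74 ≈ 0.743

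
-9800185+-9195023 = -18995208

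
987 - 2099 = -1112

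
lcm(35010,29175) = 175050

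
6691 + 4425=11116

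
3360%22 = 16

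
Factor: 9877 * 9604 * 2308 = 2^4 * 7^5 * 17^1 * 83^1 * 577^1 = 218933898064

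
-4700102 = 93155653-97855755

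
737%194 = 155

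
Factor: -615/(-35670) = 2^(-1) * 29^(-1) = 1/58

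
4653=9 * 517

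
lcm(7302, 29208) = 29208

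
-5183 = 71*(-73)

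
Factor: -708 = -1 * 2^2 * 3^1 * 59^1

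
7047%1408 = 7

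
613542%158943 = 136713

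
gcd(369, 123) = 123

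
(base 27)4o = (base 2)10000100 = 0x84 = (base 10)132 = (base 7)246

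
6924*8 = 55392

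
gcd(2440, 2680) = 40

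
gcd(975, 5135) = 65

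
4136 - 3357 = 779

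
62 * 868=53816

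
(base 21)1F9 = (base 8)1375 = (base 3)1001100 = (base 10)765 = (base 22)1CH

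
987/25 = 39 + 12/25 = 39.48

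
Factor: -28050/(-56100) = 2^(-1) = 1/2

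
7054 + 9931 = 16985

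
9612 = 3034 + 6578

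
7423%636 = 427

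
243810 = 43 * 5670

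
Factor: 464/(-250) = -1 * 2^3 * 5^(-3) * 29^1 = -232/125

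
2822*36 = 101592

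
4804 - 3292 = 1512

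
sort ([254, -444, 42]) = [-444, 42, 254]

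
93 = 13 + 80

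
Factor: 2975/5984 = 2^(-5)*5^2*7^1*11^(-1) = 175/352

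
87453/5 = 17490 + 3/5 = 17490.60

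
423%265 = 158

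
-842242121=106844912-949087033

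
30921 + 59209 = 90130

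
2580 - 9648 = -7068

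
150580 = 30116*5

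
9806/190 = 51+58/95 ≈ 51.61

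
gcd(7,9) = 1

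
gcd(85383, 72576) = 9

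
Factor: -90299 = -1 * 11^1 * 8209^1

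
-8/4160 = -1/520 ≈ -0.00192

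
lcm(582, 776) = 2328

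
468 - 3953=-3485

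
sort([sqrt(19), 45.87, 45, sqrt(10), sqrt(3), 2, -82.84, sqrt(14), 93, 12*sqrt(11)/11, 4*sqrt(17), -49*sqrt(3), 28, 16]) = [-49*sqrt(3), -82.84, sqrt(3), 2, sqrt(10), 12*sqrt(11)/11, sqrt(14), sqrt(19), 16, 4*sqrt(17), 28, 45, 45.87, 93]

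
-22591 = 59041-81632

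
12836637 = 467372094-454535457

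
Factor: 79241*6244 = 2^2*7^1*223^1*79241^1 = 494780804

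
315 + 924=1239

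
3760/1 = 3760 = 3760.00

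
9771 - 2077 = 7694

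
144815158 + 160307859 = 305123017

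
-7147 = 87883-95030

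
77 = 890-813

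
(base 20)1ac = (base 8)1144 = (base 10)612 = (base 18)1g0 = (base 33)ii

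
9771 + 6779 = 16550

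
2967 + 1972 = 4939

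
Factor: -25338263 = -1*373^1*67931^1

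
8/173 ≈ 0.0462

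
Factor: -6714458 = -1 * 2^1 * 283^1 * 11863^1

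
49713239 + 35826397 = 85539636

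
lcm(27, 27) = 27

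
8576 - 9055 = -479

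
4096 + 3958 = 8054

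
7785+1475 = 9260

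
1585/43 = 36 + 37/43 ≈ 36.86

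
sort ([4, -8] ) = [-8, 4] 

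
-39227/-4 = 9806 + 3/4 = 9806.75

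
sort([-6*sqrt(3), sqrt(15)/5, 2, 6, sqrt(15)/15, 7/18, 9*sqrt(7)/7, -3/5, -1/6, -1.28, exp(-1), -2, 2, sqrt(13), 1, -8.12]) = [-6*sqrt(3), -8.12, -2, -1.28, -3/5, -1/6, sqrt(15)/15, exp(-1), 7/18, sqrt(15)/5, 1, 2, 2, 9*sqrt(7)/7, sqrt(13), 6]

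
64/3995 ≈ 0.0160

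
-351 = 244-595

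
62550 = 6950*9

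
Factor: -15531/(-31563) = 3^(-2)*7^(-1)*31^1 = 31/63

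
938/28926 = 469/14463 ≈ 0.0324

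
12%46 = 12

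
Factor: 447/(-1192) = -1*2^(-3)*3^1 = -3/8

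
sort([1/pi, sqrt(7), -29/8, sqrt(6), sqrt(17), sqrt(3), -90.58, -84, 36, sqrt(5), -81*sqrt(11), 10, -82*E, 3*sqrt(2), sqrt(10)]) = [-81*sqrt(11), -82*E, -90.58, -84, -29/8, 1/pi, sqrt(3), sqrt(5), sqrt(6), sqrt(7), sqrt(10), sqrt(17), 3*sqrt(2), 10, 36]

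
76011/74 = 1027 + 13/74≈1027.18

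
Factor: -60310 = -1*2^1*5^1*37^1*163^1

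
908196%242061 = 182013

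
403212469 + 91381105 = 494593574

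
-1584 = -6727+5143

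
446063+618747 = 1064810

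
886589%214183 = 29857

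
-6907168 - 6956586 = -13863754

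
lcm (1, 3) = 3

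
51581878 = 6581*7838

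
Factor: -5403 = -1 * 3^1 * 1801^1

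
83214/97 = 857 + 85/97 ≈ 857.88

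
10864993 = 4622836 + 6242157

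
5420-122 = 5298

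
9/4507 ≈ 0.00200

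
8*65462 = 523696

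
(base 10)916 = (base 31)th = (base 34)qw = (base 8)1624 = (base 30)10g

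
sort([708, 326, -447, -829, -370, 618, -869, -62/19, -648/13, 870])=[-869, -829, -447, -370, -648/13, -62/19, 326, 618, 708, 870]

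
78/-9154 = -39/4577 ≈ -0.00852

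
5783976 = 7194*804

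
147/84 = 7/4 = 1.75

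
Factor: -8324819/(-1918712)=2^(-3)*373^(-1)*643^(-1)*1213^1*6863^1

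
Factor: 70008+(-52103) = 5^1 * 3581^1 = 17905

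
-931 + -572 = -1503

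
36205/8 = 4525 + 5/8 ≈ 4525.63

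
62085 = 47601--14484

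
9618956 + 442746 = 10061702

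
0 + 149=149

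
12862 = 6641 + 6221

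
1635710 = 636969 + 998741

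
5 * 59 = 295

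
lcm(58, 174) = 174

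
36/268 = 9/67 ≈ 0.134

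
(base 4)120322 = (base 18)4ga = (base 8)3072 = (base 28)20q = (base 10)1594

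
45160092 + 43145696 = 88305788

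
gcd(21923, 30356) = 1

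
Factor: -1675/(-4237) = 5^2*19^(-1)*67^1*223^(-1)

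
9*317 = 2853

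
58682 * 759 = 44539638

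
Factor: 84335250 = 2^1*3^1*5^3*23^1*4889^1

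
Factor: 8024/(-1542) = -1 * 2^2 * 3^(-1) * 17^1 * 59^1 * 257^(-1) = -4012/771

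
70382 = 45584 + 24798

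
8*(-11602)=-92816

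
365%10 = 5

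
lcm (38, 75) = 2850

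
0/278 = 0 = 0.00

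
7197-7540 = -343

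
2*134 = 268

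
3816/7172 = 954/1793 ≈ 0.532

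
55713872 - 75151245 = -19437373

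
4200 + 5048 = 9248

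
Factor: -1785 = -1 * 3^1 * 5^1 * 7^1 * 17^1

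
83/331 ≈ 0.251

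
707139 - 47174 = 659965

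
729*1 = 729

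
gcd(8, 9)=1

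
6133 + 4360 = 10493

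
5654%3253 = 2401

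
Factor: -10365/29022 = -1 * 2^(-1) * 5^1 * 7^(-1) = -5/14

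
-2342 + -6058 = -8400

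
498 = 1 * 498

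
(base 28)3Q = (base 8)156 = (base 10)110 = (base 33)3B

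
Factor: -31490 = -1*2^1*5^1*47^1*67^1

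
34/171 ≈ 0.199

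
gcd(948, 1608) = 12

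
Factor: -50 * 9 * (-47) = 2^1 * 3^2 * 5^2 * 47^1 = 21150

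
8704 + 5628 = 14332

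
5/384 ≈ 0.0130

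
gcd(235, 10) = 5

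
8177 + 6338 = 14515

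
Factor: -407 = -1 * 11^1 * 37^1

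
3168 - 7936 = -4768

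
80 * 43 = 3440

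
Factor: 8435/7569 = 3^(-2)*5^1*7^1*29^(-2)*241^1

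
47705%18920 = 9865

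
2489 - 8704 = -6215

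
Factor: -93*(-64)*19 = 2^6*3^1*19^1*31^1 = 113088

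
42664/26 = 21332/13 ≈ 1640.92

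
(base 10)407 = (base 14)211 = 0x197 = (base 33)cb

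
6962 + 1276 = 8238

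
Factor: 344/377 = 2^3 * 13^(-1) * 29^(-1) * 43^1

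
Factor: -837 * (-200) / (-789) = -1 * 2^3 * 3^2 * 5^2 * 31^1 * 263^ (-1) = -55800/263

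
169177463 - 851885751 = -682708288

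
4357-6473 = -2116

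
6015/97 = 62 + 1/97≈62.01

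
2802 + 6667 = 9469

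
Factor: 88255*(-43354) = -1*2^1*5^1*19^1*53^1*409^1*929^1 = -3826207270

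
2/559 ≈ 0.00358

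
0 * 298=0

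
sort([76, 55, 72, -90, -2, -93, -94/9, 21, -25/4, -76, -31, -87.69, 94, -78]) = [-93, -90, -87.69, -78, -76, -31, -94/9, -25/4, -2, 21, 55, 72, 76, 94]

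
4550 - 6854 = -2304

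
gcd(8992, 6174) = 2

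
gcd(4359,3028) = 1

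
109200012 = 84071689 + 25128323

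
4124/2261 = 1 + 1863/2261 ≈ 1.82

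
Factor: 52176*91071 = 2^4*3^4*1087^1*3373^1 = 4751720496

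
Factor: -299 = -1*13^1*23^1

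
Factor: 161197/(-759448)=-1*2^(-3)*59^(-1)*331^1*487^1*1609^(-1)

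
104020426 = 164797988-60777562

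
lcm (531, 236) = 2124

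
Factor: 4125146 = 2^1 * 2062573^1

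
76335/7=10905=10905.00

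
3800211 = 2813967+986244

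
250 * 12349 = 3087250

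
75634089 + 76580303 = 152214392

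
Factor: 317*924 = 2^2*3^1*7^1*11^1*317^1 = 292908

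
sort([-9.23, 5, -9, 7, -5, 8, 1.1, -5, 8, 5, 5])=[-9.23, -9, -5, -5, 1.1, 5, 5, 5, 7, 8, 8]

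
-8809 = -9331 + 522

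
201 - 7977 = -7776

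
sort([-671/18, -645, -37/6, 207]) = [-645, -671/18, -37/6, 207]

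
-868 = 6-874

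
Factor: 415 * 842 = 2^1 * 5^1 * 83^1 * 421^1 = 349430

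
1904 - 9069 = -7165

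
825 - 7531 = -6706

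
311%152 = 7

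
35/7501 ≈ 0.00467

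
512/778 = 256/389 ≈ 0.658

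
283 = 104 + 179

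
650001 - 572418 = 77583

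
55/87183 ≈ 0.000631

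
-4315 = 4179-8494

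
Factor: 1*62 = 2^1*31^1 = 62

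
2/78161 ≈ 0.0000256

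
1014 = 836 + 178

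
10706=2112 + 8594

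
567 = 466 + 101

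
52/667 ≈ 0.0780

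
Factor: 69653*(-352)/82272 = -1*3^(-1)*11^1*857^(-1)*69653^1 = -766183/2571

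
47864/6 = 23932/3 ≈ 7977.33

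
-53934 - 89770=-143704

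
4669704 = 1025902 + 3643802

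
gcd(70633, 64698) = 1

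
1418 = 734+684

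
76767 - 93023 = -16256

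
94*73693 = 6927142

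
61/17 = 3 + 10/17 ≈ 3.59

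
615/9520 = 123/1904 ≈ 0.0646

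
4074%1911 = 252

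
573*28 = 16044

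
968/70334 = 44/3197 ≈ 0.0138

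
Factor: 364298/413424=2^(-3)*3^(-4)*571^1=571/648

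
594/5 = 118 + 4/5 = 118.80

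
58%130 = 58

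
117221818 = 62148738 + 55073080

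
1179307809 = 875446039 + 303861770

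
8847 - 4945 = 3902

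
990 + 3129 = 4119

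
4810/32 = 2405/16 ≈ 150.31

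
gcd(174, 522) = 174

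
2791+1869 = 4660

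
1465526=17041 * 86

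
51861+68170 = 120031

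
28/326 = 14/163 ≈ 0.0859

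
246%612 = 246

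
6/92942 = 3/46471 ≈ 0.0000646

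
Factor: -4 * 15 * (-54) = 2^3 * 3^4 * 5^1 = 3240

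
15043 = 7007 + 8036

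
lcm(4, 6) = 12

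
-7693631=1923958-9617589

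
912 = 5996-5084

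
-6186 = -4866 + -1320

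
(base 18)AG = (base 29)6M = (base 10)196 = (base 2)11000100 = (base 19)A6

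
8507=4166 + 4341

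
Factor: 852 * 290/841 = 2^3 * 3^1 * 5^1 * 29^(-1) * 71^1 = 8520/29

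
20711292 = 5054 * 4098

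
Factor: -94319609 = -1*431^1*218839^1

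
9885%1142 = 749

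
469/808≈0.580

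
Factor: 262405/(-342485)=-1 * 367^1 * 479^(-1)=-367/479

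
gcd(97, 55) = 1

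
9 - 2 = 7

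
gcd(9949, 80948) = 1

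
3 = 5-2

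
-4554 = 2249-6803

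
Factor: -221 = -1 * 13^1 * 17^1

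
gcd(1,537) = 1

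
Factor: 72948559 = 47^1*97^1*16001^1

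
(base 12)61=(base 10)73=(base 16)49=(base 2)1001001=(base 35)23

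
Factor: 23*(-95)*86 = -1*2^1*5^1*19^1*23^1*43^1 = -187910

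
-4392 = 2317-6709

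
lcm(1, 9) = 9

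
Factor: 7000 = 2^3*5^3*7^1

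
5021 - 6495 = -1474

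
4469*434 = 1939546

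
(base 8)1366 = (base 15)358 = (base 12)532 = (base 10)758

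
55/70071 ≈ 0.000785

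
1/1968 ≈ 0.000508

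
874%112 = 90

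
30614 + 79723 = 110337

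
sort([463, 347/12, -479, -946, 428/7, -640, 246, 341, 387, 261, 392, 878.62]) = [-946, -640, -479, 347/12, 428/7, 246, 261, 341, 387, 392, 463, 878.62]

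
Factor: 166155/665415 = 3^(-3)*11^1*19^1*31^(-1) = 209/837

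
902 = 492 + 410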